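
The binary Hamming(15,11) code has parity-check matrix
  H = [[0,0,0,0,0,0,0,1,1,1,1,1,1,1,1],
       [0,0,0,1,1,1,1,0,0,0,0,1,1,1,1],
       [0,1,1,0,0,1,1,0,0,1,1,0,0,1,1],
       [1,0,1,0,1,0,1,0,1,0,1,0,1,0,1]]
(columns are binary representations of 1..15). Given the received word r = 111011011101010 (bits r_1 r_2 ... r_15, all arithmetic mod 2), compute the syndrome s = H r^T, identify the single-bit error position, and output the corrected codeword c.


s = (1, 0, 1, 0)^T, error position = 10, corrected codeword c = 111011011001010

Compute s = H r^T mod 2 one row at a time:
  s_1 = 1 + 1 + 1 + 0 + 1 + 0 + 1 + 0 = 5 ≡ 1 (mod 2).
  s_2 = 0 + 1 + 1 + 0 + 1 + 0 + 1 + 0 = 4 ≡ 0 (mod 2).
  s_3 = 1 + 1 + 1 + 0 + 1 + 0 + 1 + 0 = 5 ≡ 1 (mod 2).
  s_4 = 1 + 1 + 1 + 0 + 1 + 0 + 0 + 0 = 4 ≡ 0 (mod 2).
s = (1, 0, 1, 0)^T — this equals column 10 of H (binary 1010), so error is at position 10.
Correct: flip bit 10 of r = 111011011101010 to get c = 111011011001010.


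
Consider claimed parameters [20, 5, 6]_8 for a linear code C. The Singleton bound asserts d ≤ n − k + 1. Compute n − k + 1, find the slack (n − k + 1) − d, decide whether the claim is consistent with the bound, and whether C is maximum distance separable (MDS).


Singleton RHS = n − k + 1 = 16, slack = 10, bound satisfied, not MDS.

Singleton bound: d ≤ n − k + 1.
Here n = 20, k = 5, so n − k + 1 = 16.
Given d = 6, check d ≤ 16: YES.
Slack = (n − k + 1) − d = 10.
The code is NOT MDS (slack = 10 > 0).
Description: the claimed parameters are [20, 5, 6]_8; such a code would be non-MDS.


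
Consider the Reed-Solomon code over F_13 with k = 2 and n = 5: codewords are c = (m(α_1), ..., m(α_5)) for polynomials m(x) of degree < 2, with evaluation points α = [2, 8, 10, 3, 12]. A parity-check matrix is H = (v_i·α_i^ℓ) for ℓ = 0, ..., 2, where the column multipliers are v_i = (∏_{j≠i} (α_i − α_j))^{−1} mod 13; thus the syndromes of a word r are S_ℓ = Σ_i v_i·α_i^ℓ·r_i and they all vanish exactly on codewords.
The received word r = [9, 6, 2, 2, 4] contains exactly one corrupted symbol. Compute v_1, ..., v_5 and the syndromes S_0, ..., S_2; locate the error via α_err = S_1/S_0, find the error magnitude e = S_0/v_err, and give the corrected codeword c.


S = (1, 10, 9), error at position 3, error magnitude e = 10, c = [9, 6, 5, 2, 4].

Step 1: column multipliers v_i = (∏_{j≠i}(α_i − α_j))^{−1} mod 13.
  i = 1 (α = 2): (2−8)(2−10)(2−3)(2−12) = (−6)·(−8)·(−1)·(−10) = 480 ≡ 12, so v_1 = 12^{−1} = 12 (mod 13).
  i = 2 (α = 8): (8−2)(8−10)(8−3)(8−12) = 6·(−2)·5·(−4) = 240 ≡ 6, so v_2 = 6^{−1} = 11 (mod 13).
  i = 3 (α = 10): (10−2)(10−8)(10−3)(10−12) = 8·2·7·(−2) = −224 ≡ 10, so v_3 = 10^{−1} = 4 (mod 13).
  i = 4 (α = 3): (3−2)(3−8)(3−10)(3−12) = 1·(−5)·(−7)·(−9) = −315 ≡ 10, so v_4 = 10^{−1} = 4 (mod 13).
  i = 5 (α = 12): (12−2)(12−8)(12−10)(12−3) = 10·4·2·9 = 720 ≡ 5, so v_5 = 5^{−1} = 8 (mod 13).
  v = [12, 11, 4, 4, 8].
Step 2: syndromes of r = [9, 6, 2, 2, 4] (all sums mod 13).
  S_0 = Σ v_i r_i = 12·9 + 11·6 + 4·2 + 4·2 + 8·4 = 222 ≡ 1.
  S_1 = Σ v_i α_i r_i = 12·2·9 + 11·8·6 + 4·10·2 + 4·3·2 + 8·12·4 = 1232 ≡ 10.
  α_i^2 mod 13 = [4, 12, 9, 9, 1].
  S_2 = Σ v_i α_i^2 r_i = 12·4·9 + 11·12·6 + 4·9·2 + 4·9·2 + 8·1·4 = 1400 ≡ 9.
  S = (1, 10, 9) ≠ 0, so r is not a codeword (an error is present).
Step 3: locate the error. For a single error e at position i, S_ℓ = v_i·e·α_i^ℓ, so α_err = S_1/S_0.
  S_0^{−1} = 1^{−1} = 1 (mod 13), so α_err = 10·1 = 10 ≡ 10 = α_3. Error position i = 3.
  Consistency check: S_2/S_1 = 9·4 = 36 ≡ 10 = α_err ✓ (single-error assumption holds).
Step 4: error magnitude e = S_0/v_3 = S_0·∏_{j≠3}(α_3 − α_j) = 1·10 = 10 ≡ 10 (mod 13).
Step 5: correct position 3: c_3 = r_3 − e = 2 − 10 ≡ 5 (mod 13). Hence c = [9, 6, 5, 2, 4].
  Check: interpolating c through the α_i gives m(x) = 10 + 6·x (degree < 2) with m(α_i) = c_i for every i, so c is indeed a codeword.


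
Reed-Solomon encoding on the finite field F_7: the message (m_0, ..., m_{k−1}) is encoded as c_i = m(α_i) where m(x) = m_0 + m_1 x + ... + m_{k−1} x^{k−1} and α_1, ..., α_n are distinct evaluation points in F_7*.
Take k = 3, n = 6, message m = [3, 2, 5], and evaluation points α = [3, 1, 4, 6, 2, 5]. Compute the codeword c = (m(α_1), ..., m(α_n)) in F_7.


c = [5, 3, 0, 6, 6, 5]

Message polynomial: m(x) = 3 + 2·x + 5·x^2 (mod 7).
For each evaluation point α_i, compute m(α_i) mod 7:
  α_1 = 3: Horner steps 5 → 3 → 5, so m(3) = 5.
  α_2 = 1: Horner steps 5 → 0 → 3, so m(1) = 3.
  α_3 = 4: Horner steps 5 → 1 → 0, so m(4) = 0.
  α_4 = 6: Horner steps 5 → 4 → 6, so m(6) = 6.
  α_5 = 2: Horner steps 5 → 5 → 6, so m(2) = 6.
  α_6 = 5: Horner steps 5 → 6 → 5, so m(5) = 5.
Codeword c = [5, 3, 0, 6, 6, 5] ∈ F_7^6.


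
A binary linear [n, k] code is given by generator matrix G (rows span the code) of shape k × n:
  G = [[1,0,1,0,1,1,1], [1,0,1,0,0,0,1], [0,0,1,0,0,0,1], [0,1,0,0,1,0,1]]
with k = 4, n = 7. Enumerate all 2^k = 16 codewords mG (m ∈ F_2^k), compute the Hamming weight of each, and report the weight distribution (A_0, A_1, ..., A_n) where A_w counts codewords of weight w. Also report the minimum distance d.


Weight distribution: A_0 = 1, A_1 = 1, A_2 = 2, A_3 = 6, A_4 = 5, A_5 = 1. Minimum distance d = 1.

Enumerate all 2^4 = 16 messages m ∈ F_2^4.
For each, compute codeword c = mG in F_2^7, then tally its weight.
  m = 0000 → c = 0000000, weight = 0.
  m = 1000 → c = 1010111, weight = 5.
  m = 0100 → c = 1010001, weight = 3.
  m = 1100 → c = 0000110, weight = 2.
  m = 0010 → c = 0010001, weight = 2.
  m = 1010 → c = 1000110, weight = 3.
  m = 0110 → c = 1000000, weight = 1.
  m = 1110 → c = 0010111, weight = 4.
  m = 0001 → c = 0100101, weight = 3.
  m = 1001 → c = 1110010, weight = 4.
  m = 0101 → c = 1110100, weight = 4.
  m = 1101 → c = 0100011, weight = 3.
  m = 0011 → c = 0110100, weight = 3.
  m = 1011 → c = 1100011, weight = 4.
  m = 0111 → c = 1100101, weight = 4.
  m = 1111 → c = 0110010, weight = 3.
Tally weights:
  weight 0: 1 codewords.
  weight 1: 1 codewords.
  weight 2: 2 codewords.
  weight 3: 6 codewords.
  weight 4: 5 codewords.
  weight 5: 1 codewords.
Minimum distance d = smallest w > 0 with A_w > 0 = 1.
Sanity: Σ A_w = 16 = 2^4 = 16 ✓.


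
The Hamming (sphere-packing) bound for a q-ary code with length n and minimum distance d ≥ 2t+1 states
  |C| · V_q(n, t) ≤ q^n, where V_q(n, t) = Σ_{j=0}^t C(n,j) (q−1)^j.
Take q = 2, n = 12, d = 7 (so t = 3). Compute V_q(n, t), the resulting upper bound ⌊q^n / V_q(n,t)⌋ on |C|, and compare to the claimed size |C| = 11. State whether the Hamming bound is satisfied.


V_q(n, t) = 299, q^n = 4096, Hamming bound = 13, |C| = 11 ≤ bound (satisfied).

Step 1: Compute V_q(n, t) = Σ_{j=0}^3 C(n, j) (q−1)^j.
  j = 0: C(12,0)·(1)^0 = 1·1 = 1.
  j = 1: C(12,1)·(1)^1 = 12·1 = 12.
  j = 2: C(12,2)·(1)^2 = 66·1 = 66.
  j = 3: C(12,3)·(1)^3 = 220·1 = 220.
  V_q(n, t) = 1 + 12 + 66 + 220 = 299.
Step 2: q^n = 2^12 = 4096.
Step 3: Hamming bound ⌊q^n / V_q(n,t)⌋ = ⌊4096/299⌋ = 13.
Step 4: Compare |C| = 11 to 13: satisfied.
The claimed |C| lies below the Hamming bound.


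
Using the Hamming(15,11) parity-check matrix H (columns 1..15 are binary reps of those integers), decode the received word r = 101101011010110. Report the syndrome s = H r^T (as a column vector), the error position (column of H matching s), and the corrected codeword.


s = (1, 0, 0, 1)^T, error position = 9, corrected codeword c = 101101010010110

Compute s = H r^T mod 2 one row at a time:
  s_1 = 1 + 1 + 0 + 1 + 0 + 1 + 1 + 0 = 5 ≡ 1 (mod 2).
  s_2 = 1 + 0 + 1 + 0 + 0 + 1 + 1 + 0 = 4 ≡ 0 (mod 2).
  s_3 = 0 + 1 + 1 + 0 + 0 + 1 + 1 + 0 = 4 ≡ 0 (mod 2).
  s_4 = 1 + 1 + 0 + 0 + 1 + 1 + 1 + 0 = 5 ≡ 1 (mod 2).
s = (1, 0, 0, 1)^T — this equals column 9 of H (binary 1001), so error is at position 9.
Correct: flip bit 9 of r = 101101011010110 to get c = 101101010010110.


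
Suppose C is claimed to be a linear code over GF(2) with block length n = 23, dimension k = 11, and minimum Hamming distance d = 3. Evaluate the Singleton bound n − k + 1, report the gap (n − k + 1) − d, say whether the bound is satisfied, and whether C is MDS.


Singleton RHS = n − k + 1 = 13, slack = 10, bound satisfied, not MDS.

Singleton bound: d ≤ n − k + 1.
Here n = 23, k = 11, so n − k + 1 = 13.
Given d = 3, check d ≤ 13: YES.
Slack = (n − k + 1) − d = 10.
The code is NOT MDS (slack = 10 > 0).
Description: the claimed parameters are [23, 11, 3]_2; such a code would be non-MDS.


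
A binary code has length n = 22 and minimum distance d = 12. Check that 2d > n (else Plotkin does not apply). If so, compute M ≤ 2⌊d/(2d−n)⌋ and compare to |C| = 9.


Plotkin bound M ≤ 12; given |C| = 9 ≤ bound (satisfied).

Check applicability: 2d = 24, n = 22.
2d − n = 2 > 0, so Plotkin applies.
Compute d/(2d−n) = 12/2 ≈ 6.0000.
⌊d/(2d−n)⌋ = 6.
Plotkin bound: M ≤ 2·6 = 12.
Given |C| = 9, check: satisfied.
This |C| is below the Plotkin bound.


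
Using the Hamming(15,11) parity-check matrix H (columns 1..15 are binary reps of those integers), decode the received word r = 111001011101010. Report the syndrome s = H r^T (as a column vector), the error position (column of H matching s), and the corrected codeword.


s = (1, 1, 1, 1)^T, error position = 15, corrected codeword c = 111001011101011

Compute s = H r^T mod 2 one row at a time:
  s_1 = 1 + 1 + 1 + 0 + 1 + 0 + 1 + 0 = 5 ≡ 1 (mod 2).
  s_2 = 0 + 0 + 1 + 0 + 1 + 0 + 1 + 0 = 3 ≡ 1 (mod 2).
  s_3 = 1 + 1 + 1 + 0 + 1 + 0 + 1 + 0 = 5 ≡ 1 (mod 2).
  s_4 = 1 + 1 + 0 + 0 + 1 + 0 + 0 + 0 = 3 ≡ 1 (mod 2).
s = (1, 1, 1, 1)^T — this equals column 15 of H (binary 1111), so error is at position 15.
Correct: flip bit 15 of r = 111001011101010 to get c = 111001011101011.


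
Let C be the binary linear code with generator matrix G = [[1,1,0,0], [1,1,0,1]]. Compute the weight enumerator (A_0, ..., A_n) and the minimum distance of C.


Weight distribution: A_0 = 1, A_1 = 1, A_2 = 1, A_3 = 1. Minimum distance d = 1.

Enumerate all 2^2 = 4 messages m ∈ F_2^2.
For each, compute codeword c = mG in F_2^4, then tally its weight.
  m = 00 → c = 0000, weight = 0.
  m = 10 → c = 1100, weight = 2.
  m = 01 → c = 1101, weight = 3.
  m = 11 → c = 0001, weight = 1.
Tally weights:
  weight 0: 1 codewords.
  weight 1: 1 codewords.
  weight 2: 1 codewords.
  weight 3: 1 codewords.
Minimum distance d = smallest w > 0 with A_w > 0 = 1.
Sanity: Σ A_w = 4 = 2^2 = 4 ✓.


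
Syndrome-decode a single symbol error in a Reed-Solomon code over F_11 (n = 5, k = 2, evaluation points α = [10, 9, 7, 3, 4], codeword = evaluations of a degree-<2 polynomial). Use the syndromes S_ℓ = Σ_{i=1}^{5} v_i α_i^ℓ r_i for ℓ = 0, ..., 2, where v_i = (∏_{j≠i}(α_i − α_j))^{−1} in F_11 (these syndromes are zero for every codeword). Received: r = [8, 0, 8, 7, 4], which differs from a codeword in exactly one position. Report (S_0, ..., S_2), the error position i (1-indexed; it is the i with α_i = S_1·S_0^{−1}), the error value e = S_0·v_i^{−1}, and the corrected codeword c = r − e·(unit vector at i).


S = (4, 6, 9), error at position 3, error magnitude e = 2, c = [8, 0, 6, 7, 4].

Step 1: column multipliers v_i = (∏_{j≠i}(α_i − α_j))^{−1} mod 11.
  i = 1 (α = 10): (10−9)(10−7)(10−3)(10−4) = 1·3·7·6 = 126 ≡ 5, so v_1 = 5^{−1} = 9 (mod 11).
  i = 2 (α = 9): (9−10)(9−7)(9−3)(9−4) = (−1)·2·6·5 = −60 ≡ 6, so v_2 = 6^{−1} = 2 (mod 11).
  i = 3 (α = 7): (7−10)(7−9)(7−3)(7−4) = (−3)·(−2)·4·3 = 72 ≡ 6, so v_3 = 6^{−1} = 2 (mod 11).
  i = 4 (α = 3): (3−10)(3−9)(3−7)(3−4) = (−7)·(−6)·(−4)·(−1) = 168 ≡ 3, so v_4 = 3^{−1} = 4 (mod 11).
  i = 5 (α = 4): (4−10)(4−9)(4−7)(4−3) = (−6)·(−5)·(−3)·1 = −90 ≡ 9, so v_5 = 9^{−1} = 5 (mod 11).
  v = [9, 2, 2, 4, 5].
Step 2: syndromes of r = [8, 0, 8, 7, 4] (all sums mod 11).
  S_0 = Σ v_i r_i = 9·8 + 2·0 + 2·8 + 4·7 + 5·4 = 136 ≡ 4.
  S_1 = Σ v_i α_i r_i = 9·10·8 + 2·9·0 + 2·7·8 + 4·3·7 + 5·4·4 = 996 ≡ 6.
  α_i^2 mod 11 = [1, 4, 5, 9, 5].
  S_2 = Σ v_i α_i^2 r_i = 9·1·8 + 2·4·0 + 2·5·8 + 4·9·7 + 5·5·4 = 504 ≡ 9.
  S = (4, 6, 9) ≠ 0, so r is not a codeword (an error is present).
Step 3: locate the error. For a single error e at position i, S_ℓ = v_i·e·α_i^ℓ, so α_err = S_1/S_0.
  S_0^{−1} = 4^{−1} = 3 (mod 11), so α_err = 6·3 = 18 ≡ 7 = α_3. Error position i = 3.
  Consistency check: S_2/S_1 = 9·2 = 18 ≡ 7 = α_err ✓ (single-error assumption holds).
Step 4: error magnitude e = S_0/v_3 = S_0·∏_{j≠3}(α_3 − α_j) = 4·6 = 24 ≡ 2 (mod 11).
Step 5: correct position 3: c_3 = r_3 − e = 8 − 2 ≡ 6 (mod 11). Hence c = [8, 0, 6, 7, 4].
  Check: interpolating c through the α_i gives m(x) = 5 + 8·x (degree < 2) with m(α_i) = c_i for every i, so c is indeed a codeword.


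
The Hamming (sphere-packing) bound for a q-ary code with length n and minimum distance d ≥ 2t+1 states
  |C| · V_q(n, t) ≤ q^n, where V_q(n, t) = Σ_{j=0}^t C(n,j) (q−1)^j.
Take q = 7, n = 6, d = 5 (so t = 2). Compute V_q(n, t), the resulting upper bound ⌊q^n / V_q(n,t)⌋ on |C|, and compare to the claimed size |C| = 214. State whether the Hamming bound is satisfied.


V_q(n, t) = 577, q^n = 117649, Hamming bound = 203, |C| = 214 > bound (violated).

Step 1: Compute V_q(n, t) = Σ_{j=0}^2 C(n, j) (q−1)^j.
  j = 0: C(6,0)·(6)^0 = 1·1 = 1.
  j = 1: C(6,1)·(6)^1 = 6·6 = 36.
  j = 2: C(6,2)·(6)^2 = 15·36 = 540.
  V_q(n, t) = 1 + 36 + 540 = 577.
Step 2: q^n = 7^6 = 117649.
Step 3: Hamming bound ⌊q^n / V_q(n,t)⌋ = ⌊117649/577⌋ = 203.
Step 4: Compare |C| = 214 to 203: violated.
The claimed |C| lies above the Hamming bound, so no 7-ary code of length 6 with d ≥ 5 can have 214 codewords.


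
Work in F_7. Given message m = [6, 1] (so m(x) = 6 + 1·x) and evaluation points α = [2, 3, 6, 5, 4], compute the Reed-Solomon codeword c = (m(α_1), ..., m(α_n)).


c = [1, 2, 5, 4, 3]

Message polynomial: m(x) = 6 + 1·x (mod 7).
For each evaluation point α_i, compute m(α_i) mod 7:
  α_1 = 2: Horner steps 1 → 1, so m(2) = 1.
  α_2 = 3: Horner steps 1 → 2, so m(3) = 2.
  α_3 = 6: Horner steps 1 → 5, so m(6) = 5.
  α_4 = 5: Horner steps 1 → 4, so m(5) = 4.
  α_5 = 4: Horner steps 1 → 3, so m(4) = 3.
Codeword c = [1, 2, 5, 4, 3] ∈ F_7^5.


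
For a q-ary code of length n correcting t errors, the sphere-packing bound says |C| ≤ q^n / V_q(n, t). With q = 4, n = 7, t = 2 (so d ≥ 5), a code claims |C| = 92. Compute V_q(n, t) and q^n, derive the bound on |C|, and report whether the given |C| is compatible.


V_q(n, t) = 211, q^n = 16384, Hamming bound = 77, |C| = 92 > bound (violated).

Step 1: Compute V_q(n, t) = Σ_{j=0}^2 C(n, j) (q−1)^j.
  j = 0: C(7,0)·(3)^0 = 1·1 = 1.
  j = 1: C(7,1)·(3)^1 = 7·3 = 21.
  j = 2: C(7,2)·(3)^2 = 21·9 = 189.
  V_q(n, t) = 1 + 21 + 189 = 211.
Step 2: q^n = 4^7 = 16384.
Step 3: Hamming bound ⌊q^n / V_q(n,t)⌋ = ⌊16384/211⌋ = 77.
Step 4: Compare |C| = 92 to 77: violated.
The claimed |C| lies above the Hamming bound, so no 4-ary code of length 7 with d ≥ 5 can have 92 codewords.


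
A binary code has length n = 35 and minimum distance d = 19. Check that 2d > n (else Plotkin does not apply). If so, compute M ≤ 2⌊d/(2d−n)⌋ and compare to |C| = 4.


Plotkin bound M ≤ 12; given |C| = 4 ≤ bound (satisfied).

Check applicability: 2d = 38, n = 35.
2d − n = 3 > 0, so Plotkin applies.
Compute d/(2d−n) = 19/3 ≈ 6.3333.
⌊d/(2d−n)⌋ = 6.
Plotkin bound: M ≤ 2·6 = 12.
Given |C| = 4, check: satisfied.
This |C| is below the Plotkin bound.


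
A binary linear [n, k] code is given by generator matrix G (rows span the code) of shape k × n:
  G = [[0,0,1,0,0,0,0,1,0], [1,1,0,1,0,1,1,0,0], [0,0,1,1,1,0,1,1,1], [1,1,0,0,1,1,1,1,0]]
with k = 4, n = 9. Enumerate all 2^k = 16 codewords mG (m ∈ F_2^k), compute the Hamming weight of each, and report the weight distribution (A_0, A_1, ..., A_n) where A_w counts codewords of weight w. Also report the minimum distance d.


Weight distribution: A_0 = 1, A_2 = 1, A_3 = 4, A_4 = 1, A_5 = 2, A_6 = 5, A_7 = 2. Minimum distance d = 2.

Enumerate all 2^4 = 16 messages m ∈ F_2^4.
For each, compute codeword c = mG in F_2^9, then tally its weight.
  m = 0000 → c = 000000000, weight = 0.
  m = 1000 → c = 001000010, weight = 2.
  m = 0100 → c = 110101100, weight = 5.
  m = 1100 → c = 111101110, weight = 7.
  m = 0010 → c = 001110111, weight = 6.
  m = 1010 → c = 000110101, weight = 4.
  m = 0110 → c = 111011011, weight = 7.
  m = 1110 → c = 110011001, weight = 5.
  m = 0001 → c = 110011110, weight = 6.
  m = 1001 → c = 111011100, weight = 6.
  m = 0101 → c = 000110010, weight = 3.
  m = 1101 → c = 001110000, weight = 3.
  m = 0011 → c = 111101001, weight = 6.
  m = 1011 → c = 110101011, weight = 6.
  m = 0111 → c = 001000101, weight = 3.
  m = 1111 → c = 000000111, weight = 3.
Tally weights:
  weight 0: 1 codewords.
  weight 2: 1 codewords.
  weight 3: 4 codewords.
  weight 4: 1 codewords.
  weight 5: 2 codewords.
  weight 6: 5 codewords.
  weight 7: 2 codewords.
Minimum distance d = smallest w > 0 with A_w > 0 = 2.
Sanity: Σ A_w = 16 = 2^4 = 16 ✓.


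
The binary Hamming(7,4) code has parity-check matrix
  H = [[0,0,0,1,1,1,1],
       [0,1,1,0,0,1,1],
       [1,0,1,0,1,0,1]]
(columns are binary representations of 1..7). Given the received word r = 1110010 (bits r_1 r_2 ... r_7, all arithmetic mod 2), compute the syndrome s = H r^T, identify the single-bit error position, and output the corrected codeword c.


s = (1, 1, 0)^T, error position = 6, corrected codeword c = 1110000

Compute s = H r^T mod 2 one row at a time:
  s_1 = 0 + 0 + 1 + 0 = 1 ≡ 1 (mod 2).
  s_2 = 1 + 1 + 1 + 0 = 3 ≡ 1 (mod 2).
  s_3 = 1 + 1 + 0 + 0 = 2 ≡ 0 (mod 2).
s = (1, 1, 0)^T — this equals column 6 of H (binary 110), so error is at position 6.
Correct: flip bit 6 of r = 1110010 to get c = 1110000.


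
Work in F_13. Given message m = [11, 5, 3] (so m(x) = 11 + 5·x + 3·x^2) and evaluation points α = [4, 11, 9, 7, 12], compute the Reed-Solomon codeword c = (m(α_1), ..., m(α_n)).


c = [1, 0, 0, 11, 9]

Message polynomial: m(x) = 11 + 5·x + 3·x^2 (mod 13).
For each evaluation point α_i, compute m(α_i) mod 13:
  α_1 = 4: Horner steps 3 → 4 → 1, so m(4) = 1.
  α_2 = 11: Horner steps 3 → 12 → 0, so m(11) = 0.
  α_3 = 9: Horner steps 3 → 6 → 0, so m(9) = 0.
  α_4 = 7: Horner steps 3 → 0 → 11, so m(7) = 11.
  α_5 = 12: Horner steps 3 → 2 → 9, so m(12) = 9.
Codeword c = [1, 0, 0, 11, 9] ∈ F_13^5.


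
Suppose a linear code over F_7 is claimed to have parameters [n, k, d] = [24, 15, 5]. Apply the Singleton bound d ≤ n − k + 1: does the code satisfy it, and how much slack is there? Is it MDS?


Singleton RHS = n − k + 1 = 10, slack = 5, bound satisfied, not MDS.

Singleton bound: d ≤ n − k + 1.
Here n = 24, k = 15, so n − k + 1 = 10.
Given d = 5, check d ≤ 10: YES.
Slack = (n − k + 1) − d = 5.
The code is NOT MDS (slack = 5 > 0).
Description: the claimed parameters are [24, 15, 5]_7; such a code would be non-MDS.


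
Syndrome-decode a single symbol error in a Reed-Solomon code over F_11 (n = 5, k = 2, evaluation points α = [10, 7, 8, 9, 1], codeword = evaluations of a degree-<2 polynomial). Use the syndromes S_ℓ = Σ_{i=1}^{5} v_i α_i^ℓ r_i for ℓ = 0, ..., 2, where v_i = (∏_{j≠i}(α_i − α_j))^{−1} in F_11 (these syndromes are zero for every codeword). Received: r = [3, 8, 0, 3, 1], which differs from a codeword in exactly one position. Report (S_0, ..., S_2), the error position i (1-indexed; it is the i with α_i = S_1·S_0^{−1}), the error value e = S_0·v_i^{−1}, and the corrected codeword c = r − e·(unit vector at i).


S = (3, 8, 3), error at position 1, error magnitude e = 8, c = [6, 8, 0, 3, 1].

Step 1: column multipliers v_i = (∏_{j≠i}(α_i − α_j))^{−1} mod 11.
  i = 1 (α = 10): (10−7)(10−8)(10−9)(10−1) = 3·2·1·9 = 54 ≡ 10, so v_1 = 10^{−1} = 10 (mod 11).
  i = 2 (α = 7): (7−10)(7−8)(7−9)(7−1) = (−3)·(−1)·(−2)·6 = −36 ≡ 8, so v_2 = 8^{−1} = 7 (mod 11).
  i = 3 (α = 8): (8−10)(8−7)(8−9)(8−1) = (−2)·1·(−1)·7 = 14 ≡ 3, so v_3 = 3^{−1} = 4 (mod 11).
  i = 4 (α = 9): (9−10)(9−7)(9−8)(9−1) = (−1)·2·1·8 = −16 ≡ 6, so v_4 = 6^{−1} = 2 (mod 11).
  i = 5 (α = 1): (1−10)(1−7)(1−8)(1−9) = (−9)·(−6)·(−7)·(−8) = 3024 ≡ 10, so v_5 = 10^{−1} = 10 (mod 11).
  v = [10, 7, 4, 2, 10].
Step 2: syndromes of r = [3, 8, 0, 3, 1] (all sums mod 11).
  S_0 = Σ v_i r_i = 10·3 + 7·8 + 4·0 + 2·3 + 10·1 = 102 ≡ 3.
  S_1 = Σ v_i α_i r_i = 10·10·3 + 7·7·8 + 4·8·0 + 2·9·3 + 10·1·1 = 756 ≡ 8.
  α_i^2 mod 11 = [1, 5, 9, 4, 1].
  S_2 = Σ v_i α_i^2 r_i = 10·1·3 + 7·5·8 + 4·9·0 + 2·4·3 + 10·1·1 = 344 ≡ 3.
  S = (3, 8, 3) ≠ 0, so r is not a codeword (an error is present).
Step 3: locate the error. For a single error e at position i, S_ℓ = v_i·e·α_i^ℓ, so α_err = S_1/S_0.
  S_0^{−1} = 3^{−1} = 4 (mod 11), so α_err = 8·4 = 32 ≡ 10 = α_1. Error position i = 1.
  Consistency check: S_2/S_1 = 3·7 = 21 ≡ 10 = α_err ✓ (single-error assumption holds).
Step 4: error magnitude e = S_0/v_1 = S_0·∏_{j≠1}(α_1 − α_j) = 3·10 = 30 ≡ 8 (mod 11).
Step 5: correct position 1: c_1 = r_1 − e = 3 − 8 ≡ 6 (mod 11). Hence c = [6, 8, 0, 3, 1].
  Check: interpolating c through the α_i gives m(x) = 9 + 3·x (degree < 2) with m(α_i) = c_i for every i, so c is indeed a codeword.


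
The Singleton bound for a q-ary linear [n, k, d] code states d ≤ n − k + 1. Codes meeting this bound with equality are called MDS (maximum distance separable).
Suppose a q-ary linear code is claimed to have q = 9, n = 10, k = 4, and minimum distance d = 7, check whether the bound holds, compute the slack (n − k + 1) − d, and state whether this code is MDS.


Singleton RHS = n − k + 1 = 7, slack = 0, bound satisfied, MDS.

Singleton bound: d ≤ n − k + 1.
Here n = 10, k = 4, so n − k + 1 = 7.
Given d = 7, check d ≤ 7: YES.
Slack = (n − k + 1) − d = 0.
The code is MDS (slack = 0).
Description: the claimed parameters are [10, 4, 7]_9; such a code would be MDS (meets Singleton bound).


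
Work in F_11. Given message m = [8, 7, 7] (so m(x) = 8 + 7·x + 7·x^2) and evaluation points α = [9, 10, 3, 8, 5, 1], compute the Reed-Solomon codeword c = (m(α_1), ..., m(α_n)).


c = [0, 8, 4, 6, 9, 0]

Message polynomial: m(x) = 8 + 7·x + 7·x^2 (mod 11).
For each evaluation point α_i, compute m(α_i) mod 11:
  α_1 = 9: Horner steps 7 → 4 → 0, so m(9) = 0.
  α_2 = 10: Horner steps 7 → 0 → 8, so m(10) = 8.
  α_3 = 3: Horner steps 7 → 6 → 4, so m(3) = 4.
  α_4 = 8: Horner steps 7 → 8 → 6, so m(8) = 6.
  α_5 = 5: Horner steps 7 → 9 → 9, so m(5) = 9.
  α_6 = 1: Horner steps 7 → 3 → 0, so m(1) = 0.
Codeword c = [0, 8, 4, 6, 9, 0] ∈ F_11^6.


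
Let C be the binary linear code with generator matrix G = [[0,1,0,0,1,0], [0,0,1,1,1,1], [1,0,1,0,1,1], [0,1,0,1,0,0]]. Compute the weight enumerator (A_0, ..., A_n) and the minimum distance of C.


Weight distribution: A_0 = 1, A_2 = 7, A_4 = 7, A_6 = 1. Minimum distance d = 2.

Enumerate all 2^4 = 16 messages m ∈ F_2^4.
For each, compute codeword c = mG in F_2^6, then tally its weight.
  m = 0000 → c = 000000, weight = 0.
  m = 1000 → c = 010010, weight = 2.
  m = 0100 → c = 001111, weight = 4.
  m = 1100 → c = 011101, weight = 4.
  m = 0010 → c = 101011, weight = 4.
  m = 1010 → c = 111001, weight = 4.
  m = 0110 → c = 100100, weight = 2.
  m = 1110 → c = 110110, weight = 4.
  m = 0001 → c = 010100, weight = 2.
  m = 1001 → c = 000110, weight = 2.
  m = 0101 → c = 011011, weight = 4.
  m = 1101 → c = 001001, weight = 2.
  m = 0011 → c = 111111, weight = 6.
  m = 1011 → c = 101101, weight = 4.
  m = 0111 → c = 110000, weight = 2.
  m = 1111 → c = 100010, weight = 2.
Tally weights:
  weight 0: 1 codewords.
  weight 2: 7 codewords.
  weight 4: 7 codewords.
  weight 6: 1 codewords.
Minimum distance d = smallest w > 0 with A_w > 0 = 2.
Sanity: Σ A_w = 16 = 2^4 = 16 ✓.


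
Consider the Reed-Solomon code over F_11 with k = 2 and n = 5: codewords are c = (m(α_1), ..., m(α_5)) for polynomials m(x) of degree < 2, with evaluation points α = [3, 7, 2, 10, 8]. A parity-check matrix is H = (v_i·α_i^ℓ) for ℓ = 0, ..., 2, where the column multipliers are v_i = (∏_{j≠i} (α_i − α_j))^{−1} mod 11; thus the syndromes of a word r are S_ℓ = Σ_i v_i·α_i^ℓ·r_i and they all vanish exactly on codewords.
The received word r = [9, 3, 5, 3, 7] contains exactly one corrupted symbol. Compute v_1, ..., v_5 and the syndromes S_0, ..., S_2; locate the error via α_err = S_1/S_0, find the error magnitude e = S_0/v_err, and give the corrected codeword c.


S = (9, 2, 9), error at position 4, error magnitude e = 10, c = [9, 3, 5, 4, 7].

Step 1: column multipliers v_i = (∏_{j≠i}(α_i − α_j))^{−1} mod 11.
  i = 1 (α = 3): (3−7)(3−2)(3−10)(3−8) = (−4)·1·(−7)·(−5) = −140 ≡ 3, so v_1 = 3^{−1} = 4 (mod 11).
  i = 2 (α = 7): (7−3)(7−2)(7−10)(7−8) = 4·5·(−3)·(−1) = 60 ≡ 5, so v_2 = 5^{−1} = 9 (mod 11).
  i = 3 (α = 2): (2−3)(2−7)(2−10)(2−8) = (−1)·(−5)·(−8)·(−6) = 240 ≡ 9, so v_3 = 9^{−1} = 5 (mod 11).
  i = 4 (α = 10): (10−3)(10−7)(10−2)(10−8) = 7·3·8·2 = 336 ≡ 6, so v_4 = 6^{−1} = 2 (mod 11).
  i = 5 (α = 8): (8−3)(8−7)(8−2)(8−10) = 5·1·6·(−2) = −60 ≡ 6, so v_5 = 6^{−1} = 2 (mod 11).
  v = [4, 9, 5, 2, 2].
Step 2: syndromes of r = [9, 3, 5, 3, 7] (all sums mod 11).
  S_0 = Σ v_i r_i = 4·9 + 9·3 + 5·5 + 2·3 + 2·7 = 108 ≡ 9.
  S_1 = Σ v_i α_i r_i = 4·3·9 + 9·7·3 + 5·2·5 + 2·10·3 + 2·8·7 = 519 ≡ 2.
  α_i^2 mod 11 = [9, 5, 4, 1, 9].
  S_2 = Σ v_i α_i^2 r_i = 4·9·9 + 9·5·3 + 5·4·5 + 2·1·3 + 2·9·7 = 691 ≡ 9.
  S = (9, 2, 9) ≠ 0, so r is not a codeword (an error is present).
Step 3: locate the error. For a single error e at position i, S_ℓ = v_i·e·α_i^ℓ, so α_err = S_1/S_0.
  S_0^{−1} = 9^{−1} = 5 (mod 11), so α_err = 2·5 = 10 ≡ 10 = α_4. Error position i = 4.
  Consistency check: S_2/S_1 = 9·6 = 54 ≡ 10 = α_err ✓ (single-error assumption holds).
Step 4: error magnitude e = S_0/v_4 = S_0·∏_{j≠4}(α_4 − α_j) = 9·6 = 54 ≡ 10 (mod 11).
Step 5: correct position 4: c_4 = r_4 − e = 3 − 10 ≡ 4 (mod 11). Hence c = [9, 3, 5, 4, 7].
  Check: interpolating c through the α_i gives m(x) = 8 + 4·x (degree < 2) with m(α_i) = c_i for every i, so c is indeed a codeword.


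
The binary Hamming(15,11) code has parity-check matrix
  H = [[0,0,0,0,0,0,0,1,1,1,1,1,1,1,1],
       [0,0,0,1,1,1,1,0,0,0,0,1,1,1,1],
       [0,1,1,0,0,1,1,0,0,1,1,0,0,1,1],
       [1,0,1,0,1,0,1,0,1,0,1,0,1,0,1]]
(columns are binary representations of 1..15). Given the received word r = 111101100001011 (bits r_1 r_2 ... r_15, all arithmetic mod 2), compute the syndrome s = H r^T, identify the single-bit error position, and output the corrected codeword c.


s = (1, 0, 0, 0)^T, error position = 8, corrected codeword c = 111101110001011

Compute s = H r^T mod 2 one row at a time:
  s_1 = 0 + 0 + 0 + 0 + 1 + 0 + 1 + 1 = 3 ≡ 1 (mod 2).
  s_2 = 1 + 0 + 1 + 1 + 1 + 0 + 1 + 1 = 6 ≡ 0 (mod 2).
  s_3 = 1 + 1 + 1 + 1 + 0 + 0 + 1 + 1 = 6 ≡ 0 (mod 2).
  s_4 = 1 + 1 + 0 + 1 + 0 + 0 + 0 + 1 = 4 ≡ 0 (mod 2).
s = (1, 0, 0, 0)^T — this equals column 8 of H (binary 1000), so error is at position 8.
Correct: flip bit 8 of r = 111101100001011 to get c = 111101110001011.


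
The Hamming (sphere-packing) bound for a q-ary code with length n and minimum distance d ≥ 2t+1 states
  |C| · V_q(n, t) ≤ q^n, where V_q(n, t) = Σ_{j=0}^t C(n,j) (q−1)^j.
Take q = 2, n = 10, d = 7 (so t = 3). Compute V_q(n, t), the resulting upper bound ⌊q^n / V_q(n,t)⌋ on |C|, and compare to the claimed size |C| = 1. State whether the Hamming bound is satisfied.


V_q(n, t) = 176, q^n = 1024, Hamming bound = 5, |C| = 1 ≤ bound (satisfied).

Step 1: Compute V_q(n, t) = Σ_{j=0}^3 C(n, j) (q−1)^j.
  j = 0: C(10,0)·(1)^0 = 1·1 = 1.
  j = 1: C(10,1)·(1)^1 = 10·1 = 10.
  j = 2: C(10,2)·(1)^2 = 45·1 = 45.
  j = 3: C(10,3)·(1)^3 = 120·1 = 120.
  V_q(n, t) = 1 + 10 + 45 + 120 = 176.
Step 2: q^n = 2^10 = 1024.
Step 3: Hamming bound ⌊q^n / V_q(n,t)⌋ = ⌊1024/176⌋ = 5.
Step 4: Compare |C| = 1 to 5: satisfied.
The claimed |C| lies below the Hamming bound.


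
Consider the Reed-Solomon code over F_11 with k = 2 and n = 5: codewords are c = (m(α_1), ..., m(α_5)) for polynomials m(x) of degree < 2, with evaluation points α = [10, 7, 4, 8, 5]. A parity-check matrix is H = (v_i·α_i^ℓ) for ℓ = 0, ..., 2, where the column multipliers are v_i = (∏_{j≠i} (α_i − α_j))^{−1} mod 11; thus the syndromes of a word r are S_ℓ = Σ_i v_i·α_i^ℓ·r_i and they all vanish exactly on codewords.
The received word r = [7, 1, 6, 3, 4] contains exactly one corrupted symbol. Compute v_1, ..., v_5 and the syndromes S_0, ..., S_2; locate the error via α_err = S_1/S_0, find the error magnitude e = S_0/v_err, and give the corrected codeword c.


S = (6, 8, 7), error at position 5, error magnitude e = 7, c = [7, 1, 6, 3, 8].

Step 1: column multipliers v_i = (∏_{j≠i}(α_i − α_j))^{−1} mod 11.
  i = 1 (α = 10): (10−7)(10−4)(10−8)(10−5) = 3·6·2·5 = 180 ≡ 4, so v_1 = 4^{−1} = 3 (mod 11).
  i = 2 (α = 7): (7−10)(7−4)(7−8)(7−5) = (−3)·3·(−1)·2 = 18 ≡ 7, so v_2 = 7^{−1} = 8 (mod 11).
  i = 3 (α = 4): (4−10)(4−7)(4−8)(4−5) = (−6)·(−3)·(−4)·(−1) = 72 ≡ 6, so v_3 = 6^{−1} = 2 (mod 11).
  i = 4 (α = 8): (8−10)(8−7)(8−4)(8−5) = (−2)·1·4·3 = −24 ≡ 9, so v_4 = 9^{−1} = 5 (mod 11).
  i = 5 (α = 5): (5−10)(5−7)(5−4)(5−8) = (−5)·(−2)·1·(−3) = −30 ≡ 3, so v_5 = 3^{−1} = 4 (mod 11).
  v = [3, 8, 2, 5, 4].
Step 2: syndromes of r = [7, 1, 6, 3, 4] (all sums mod 11).
  S_0 = Σ v_i r_i = 3·7 + 8·1 + 2·6 + 5·3 + 4·4 = 72 ≡ 6.
  S_1 = Σ v_i α_i r_i = 3·10·7 + 8·7·1 + 2·4·6 + 5·8·3 + 4·5·4 = 514 ≡ 8.
  α_i^2 mod 11 = [1, 5, 5, 9, 3].
  S_2 = Σ v_i α_i^2 r_i = 3·1·7 + 8·5·1 + 2·5·6 + 5·9·3 + 4·3·4 = 304 ≡ 7.
  S = (6, 8, 7) ≠ 0, so r is not a codeword (an error is present).
Step 3: locate the error. For a single error e at position i, S_ℓ = v_i·e·α_i^ℓ, so α_err = S_1/S_0.
  S_0^{−1} = 6^{−1} = 2 (mod 11), so α_err = 8·2 = 16 ≡ 5 = α_5. Error position i = 5.
  Consistency check: S_2/S_1 = 7·7 = 49 ≡ 5 = α_err ✓ (single-error assumption holds).
Step 4: error magnitude e = S_0/v_5 = S_0·∏_{j≠5}(α_5 − α_j) = 6·3 = 18 ≡ 7 (mod 11).
Step 5: correct position 5: c_5 = r_5 − e = 4 − 7 ≡ 8 (mod 11). Hence c = [7, 1, 6, 3, 8].
  Check: interpolating c through the α_i gives m(x) = 9 + 2·x (degree < 2) with m(α_i) = c_i for every i, so c is indeed a codeword.


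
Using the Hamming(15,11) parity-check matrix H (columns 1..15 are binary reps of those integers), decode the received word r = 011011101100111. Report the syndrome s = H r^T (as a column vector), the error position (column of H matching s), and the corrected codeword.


s = (1, 0, 1, 0)^T, error position = 10, corrected codeword c = 011011101000111

Compute s = H r^T mod 2 one row at a time:
  s_1 = 0 + 1 + 1 + 0 + 0 + 1 + 1 + 1 = 5 ≡ 1 (mod 2).
  s_2 = 0 + 1 + 1 + 1 + 0 + 1 + 1 + 1 = 6 ≡ 0 (mod 2).
  s_3 = 1 + 1 + 1 + 1 + 1 + 0 + 1 + 1 = 7 ≡ 1 (mod 2).
  s_4 = 0 + 1 + 1 + 1 + 1 + 0 + 1 + 1 = 6 ≡ 0 (mod 2).
s = (1, 0, 1, 0)^T — this equals column 10 of H (binary 1010), so error is at position 10.
Correct: flip bit 10 of r = 011011101100111 to get c = 011011101000111.


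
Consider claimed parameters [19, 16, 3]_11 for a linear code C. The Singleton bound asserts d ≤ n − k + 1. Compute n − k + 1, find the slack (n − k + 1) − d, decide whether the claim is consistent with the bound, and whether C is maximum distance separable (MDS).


Singleton RHS = n − k + 1 = 4, slack = 1, bound satisfied, not MDS.

Singleton bound: d ≤ n − k + 1.
Here n = 19, k = 16, so n − k + 1 = 4.
Given d = 3, check d ≤ 4: YES.
Slack = (n − k + 1) − d = 1.
The code is NOT MDS (slack = 1 > 0).
Description: the claimed parameters are [19, 16, 3]_11; such a code would be non-MDS.


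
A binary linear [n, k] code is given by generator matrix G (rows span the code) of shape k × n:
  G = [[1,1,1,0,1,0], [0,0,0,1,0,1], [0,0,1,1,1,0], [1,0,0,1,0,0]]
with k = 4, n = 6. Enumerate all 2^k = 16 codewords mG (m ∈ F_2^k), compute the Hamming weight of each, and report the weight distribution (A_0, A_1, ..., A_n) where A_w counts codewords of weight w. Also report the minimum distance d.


Weight distribution: A_0 = 1, A_1 = 1, A_2 = 3, A_3 = 6, A_4 = 3, A_5 = 1, A_6 = 1. Minimum distance d = 1.

Enumerate all 2^4 = 16 messages m ∈ F_2^4.
For each, compute codeword c = mG in F_2^6, then tally its weight.
  m = 0000 → c = 000000, weight = 0.
  m = 1000 → c = 111010, weight = 4.
  m = 0100 → c = 000101, weight = 2.
  m = 1100 → c = 111111, weight = 6.
  m = 0010 → c = 001110, weight = 3.
  m = 1010 → c = 110100, weight = 3.
  m = 0110 → c = 001011, weight = 3.
  m = 1110 → c = 110001, weight = 3.
  m = 0001 → c = 100100, weight = 2.
  m = 1001 → c = 011110, weight = 4.
  m = 0101 → c = 100001, weight = 2.
  m = 1101 → c = 011011, weight = 4.
  m = 0011 → c = 101010, weight = 3.
  m = 1011 → c = 010000, weight = 1.
  m = 0111 → c = 101111, weight = 5.
  m = 1111 → c = 010101, weight = 3.
Tally weights:
  weight 0: 1 codewords.
  weight 1: 1 codewords.
  weight 2: 3 codewords.
  weight 3: 6 codewords.
  weight 4: 3 codewords.
  weight 5: 1 codewords.
  weight 6: 1 codewords.
Minimum distance d = smallest w > 0 with A_w > 0 = 1.
Sanity: Σ A_w = 16 = 2^4 = 16 ✓.


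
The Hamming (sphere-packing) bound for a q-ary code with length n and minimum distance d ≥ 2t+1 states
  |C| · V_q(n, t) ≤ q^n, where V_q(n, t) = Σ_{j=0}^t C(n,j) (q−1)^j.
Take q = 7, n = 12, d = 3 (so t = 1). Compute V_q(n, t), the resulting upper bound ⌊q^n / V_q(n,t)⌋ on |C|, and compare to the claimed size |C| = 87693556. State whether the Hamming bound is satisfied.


V_q(n, t) = 73, q^n = 13841287201, Hamming bound = 189606673, |C| = 87693556 ≤ bound (satisfied).

Step 1: Compute V_q(n, t) = Σ_{j=0}^1 C(n, j) (q−1)^j.
  j = 0: C(12,0)·(6)^0 = 1·1 = 1.
  j = 1: C(12,1)·(6)^1 = 12·6 = 72.
  V_q(n, t) = 1 + 72 = 73.
Step 2: q^n = 7^12 = 13841287201.
Step 3: Hamming bound ⌊q^n / V_q(n,t)⌋ = ⌊13841287201/73⌋ = 189606673.
Step 4: Compare |C| = 87693556 to 189606673: satisfied.
The claimed |C| lies below the Hamming bound.


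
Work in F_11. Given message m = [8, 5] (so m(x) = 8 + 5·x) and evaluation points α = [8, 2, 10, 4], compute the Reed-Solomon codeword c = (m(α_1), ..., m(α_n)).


c = [4, 7, 3, 6]

Message polynomial: m(x) = 8 + 5·x (mod 11).
For each evaluation point α_i, compute m(α_i) mod 11:
  α_1 = 8: Horner steps 5 → 4, so m(8) = 4.
  α_2 = 2: Horner steps 5 → 7, so m(2) = 7.
  α_3 = 10: Horner steps 5 → 3, so m(10) = 3.
  α_4 = 4: Horner steps 5 → 6, so m(4) = 6.
Codeword c = [4, 7, 3, 6] ∈ F_11^4.


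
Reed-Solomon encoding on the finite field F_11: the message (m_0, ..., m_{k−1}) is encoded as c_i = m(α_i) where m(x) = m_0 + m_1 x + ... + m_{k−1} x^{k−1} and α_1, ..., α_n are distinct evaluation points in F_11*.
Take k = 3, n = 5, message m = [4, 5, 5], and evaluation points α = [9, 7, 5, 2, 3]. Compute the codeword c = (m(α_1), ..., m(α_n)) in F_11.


c = [3, 9, 0, 1, 9]

Message polynomial: m(x) = 4 + 5·x + 5·x^2 (mod 11).
For each evaluation point α_i, compute m(α_i) mod 11:
  α_1 = 9: Horner steps 5 → 6 → 3, so m(9) = 3.
  α_2 = 7: Horner steps 5 → 7 → 9, so m(7) = 9.
  α_3 = 5: Horner steps 5 → 8 → 0, so m(5) = 0.
  α_4 = 2: Horner steps 5 → 4 → 1, so m(2) = 1.
  α_5 = 3: Horner steps 5 → 9 → 9, so m(3) = 9.
Codeword c = [3, 9, 0, 1, 9] ∈ F_11^5.


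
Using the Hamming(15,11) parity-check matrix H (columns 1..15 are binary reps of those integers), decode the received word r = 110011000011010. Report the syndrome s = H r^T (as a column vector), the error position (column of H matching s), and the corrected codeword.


s = (1, 0, 0, 1)^T, error position = 9, corrected codeword c = 110011001011010

Compute s = H r^T mod 2 one row at a time:
  s_1 = 0 + 0 + 0 + 1 + 1 + 0 + 1 + 0 = 3 ≡ 1 (mod 2).
  s_2 = 0 + 1 + 1 + 0 + 1 + 0 + 1 + 0 = 4 ≡ 0 (mod 2).
  s_3 = 1 + 0 + 1 + 0 + 0 + 1 + 1 + 0 = 4 ≡ 0 (mod 2).
  s_4 = 1 + 0 + 1 + 0 + 0 + 1 + 0 + 0 = 3 ≡ 1 (mod 2).
s = (1, 0, 0, 1)^T — this equals column 9 of H (binary 1001), so error is at position 9.
Correct: flip bit 9 of r = 110011000011010 to get c = 110011001011010.


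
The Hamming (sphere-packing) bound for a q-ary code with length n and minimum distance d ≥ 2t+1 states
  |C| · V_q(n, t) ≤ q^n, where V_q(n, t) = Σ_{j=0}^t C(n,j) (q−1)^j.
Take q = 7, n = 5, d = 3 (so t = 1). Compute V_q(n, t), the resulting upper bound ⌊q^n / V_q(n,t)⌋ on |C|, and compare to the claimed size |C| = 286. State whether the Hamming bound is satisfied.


V_q(n, t) = 31, q^n = 16807, Hamming bound = 542, |C| = 286 ≤ bound (satisfied).

Step 1: Compute V_q(n, t) = Σ_{j=0}^1 C(n, j) (q−1)^j.
  j = 0: C(5,0)·(6)^0 = 1·1 = 1.
  j = 1: C(5,1)·(6)^1 = 5·6 = 30.
  V_q(n, t) = 1 + 30 = 31.
Step 2: q^n = 7^5 = 16807.
Step 3: Hamming bound ⌊q^n / V_q(n,t)⌋ = ⌊16807/31⌋ = 542.
Step 4: Compare |C| = 286 to 542: satisfied.
The claimed |C| lies below the Hamming bound.


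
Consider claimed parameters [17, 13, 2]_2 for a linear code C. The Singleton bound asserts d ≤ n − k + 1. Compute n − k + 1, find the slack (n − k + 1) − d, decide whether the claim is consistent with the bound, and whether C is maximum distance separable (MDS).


Singleton RHS = n − k + 1 = 5, slack = 3, bound satisfied, not MDS.

Singleton bound: d ≤ n − k + 1.
Here n = 17, k = 13, so n − k + 1 = 5.
Given d = 2, check d ≤ 5: YES.
Slack = (n − k + 1) − d = 3.
The code is NOT MDS (slack = 3 > 0).
Description: the claimed parameters are [17, 13, 2]_2; such a code would be non-MDS.


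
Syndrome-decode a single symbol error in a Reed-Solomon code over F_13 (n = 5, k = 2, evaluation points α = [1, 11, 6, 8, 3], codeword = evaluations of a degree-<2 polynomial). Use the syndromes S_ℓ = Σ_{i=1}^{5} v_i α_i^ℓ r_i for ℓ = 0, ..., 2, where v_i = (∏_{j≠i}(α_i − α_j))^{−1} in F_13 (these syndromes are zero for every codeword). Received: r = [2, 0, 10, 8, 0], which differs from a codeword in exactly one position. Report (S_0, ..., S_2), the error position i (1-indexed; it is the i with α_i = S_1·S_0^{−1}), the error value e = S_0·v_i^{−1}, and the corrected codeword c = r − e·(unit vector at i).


S = (2, 9, 8), error at position 2, error magnitude e = 8, c = [2, 5, 10, 8, 0].

Step 1: column multipliers v_i = (∏_{j≠i}(α_i − α_j))^{−1} mod 13.
  i = 1 (α = 1): (1−11)(1−6)(1−8)(1−3) = (−10)·(−5)·(−7)·(−2) = 700 ≡ 11, so v_1 = 11^{−1} = 6 (mod 13).
  i = 2 (α = 11): (11−1)(11−6)(11−8)(11−3) = 10·5·3·8 = 1200 ≡ 4, so v_2 = 4^{−1} = 10 (mod 13).
  i = 3 (α = 6): (6−1)(6−11)(6−8)(6−3) = 5·(−5)·(−2)·3 = 150 ≡ 7, so v_3 = 7^{−1} = 2 (mod 13).
  i = 4 (α = 8): (8−1)(8−11)(8−6)(8−3) = 7·(−3)·2·5 = −210 ≡ 11, so v_4 = 11^{−1} = 6 (mod 13).
  i = 5 (α = 3): (3−1)(3−11)(3−6)(3−8) = 2·(−8)·(−3)·(−5) = −240 ≡ 7, so v_5 = 7^{−1} = 2 (mod 13).
  v = [6, 10, 2, 6, 2].
Step 2: syndromes of r = [2, 0, 10, 8, 0] (all sums mod 13).
  S_0 = Σ v_i r_i = 6·2 + 10·0 + 2·10 + 6·8 + 2·0 = 80 ≡ 2.
  S_1 = Σ v_i α_i r_i = 6·1·2 + 10·11·0 + 2·6·10 + 6·8·8 + 2·3·0 = 516 ≡ 9.
  α_i^2 mod 13 = [1, 4, 10, 12, 9].
  S_2 = Σ v_i α_i^2 r_i = 6·1·2 + 10·4·0 + 2·10·10 + 6·12·8 + 2·9·0 = 788 ≡ 8.
  S = (2, 9, 8) ≠ 0, so r is not a codeword (an error is present).
Step 3: locate the error. For a single error e at position i, S_ℓ = v_i·e·α_i^ℓ, so α_err = S_1/S_0.
  S_0^{−1} = 2^{−1} = 7 (mod 13), so α_err = 9·7 = 63 ≡ 11 = α_2. Error position i = 2.
  Consistency check: S_2/S_1 = 8·3 = 24 ≡ 11 = α_err ✓ (single-error assumption holds).
Step 4: error magnitude e = S_0/v_2 = S_0·∏_{j≠2}(α_2 − α_j) = 2·4 = 8 ≡ 8 (mod 13).
Step 5: correct position 2: c_2 = r_2 − e = 0 − 8 ≡ 5 (mod 13). Hence c = [2, 5, 10, 8, 0].
  Check: interpolating c through the α_i gives m(x) = 3 + 12·x (degree < 2) with m(α_i) = c_i for every i, so c is indeed a codeword.
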